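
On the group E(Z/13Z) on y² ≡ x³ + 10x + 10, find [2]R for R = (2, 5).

tangent at (2, 5): λ = (3·2² + 10)/(2·5) ≡ 9/10. 10⁻¹ ≡ 4 (mod 13), so λ ≡ 9·4 ≡ 10.
  x = λ² - 2 - 2 = 100 - 4 ≡ 5; y = λ·(2 - 5) - 5 ≡ 4. → (5, 4)

(5, 4)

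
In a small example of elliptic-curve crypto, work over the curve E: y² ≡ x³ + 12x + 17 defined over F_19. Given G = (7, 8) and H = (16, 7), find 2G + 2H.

(1, 12)

First 2G:
Repeated addition: build up to 2G.
2G: tangent at (7, 8): λ = (3·7² + 12)/(2·8) ≡ 7/16. 16⁻¹ ≡ 6 (mod 19) since 16·6 = 96 ≡ 1, so λ ≡ 7·6 ≡ 4.
  x = λ² - 7 - 7 = 16 - 14 ≡ 2; y = λ·(7 - 2) - 8 ≡ 12. → (2, 12)
2G = (2, 12).
Next 2H:
Repeated addition: build up to 2H.
2H: tangent at (16, 7): λ = (3·16² + 12)/(2·7) ≡ 1/14. 14⁻¹ ≡ 15 (mod 19), so λ ≡ 1·15 ≡ 15.
  x = λ² - 16 - 16 = 225 - 32 ≡ 3; y = λ·(16 - 3) - 7 ≡ 17. → (3, 17)
2H = (3, 17).
Finally 2G + 2H:
(2, 12) + (3, 17). λ = (17 - 12)/(3 - 2) ≡ 5/1 mod 19. 1⁻¹ ≡ 1 (mod 19), so λ ≡ 5.
  x = λ² - 2 - 3 = 25 - 5 ≡ 1; y = λ·(2 - 1) - 12 ≡ 12. → (1, 12)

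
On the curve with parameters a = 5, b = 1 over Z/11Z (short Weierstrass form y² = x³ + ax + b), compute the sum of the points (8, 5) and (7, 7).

(0, 1)

(8, 5) + (7, 7). λ = (7 - 5)/(7 - 8) ≡ 2/10 mod 11. 10⁻¹ ≡ 10 (mod 11), so λ ≡ 9.
  x = λ² - 8 - 7 = 81 - 15 ≡ 0; y = λ·(8 - 0) - 5 ≡ 1. → (0, 1)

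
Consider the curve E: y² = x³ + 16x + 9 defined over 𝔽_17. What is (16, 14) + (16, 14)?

(4, 16)

tangent at (16, 14): λ = (3·16² + 16)/(2·14) ≡ 2/11. 11⁻¹ ≡ 14 (mod 17), so λ ≡ 2·14 ≡ 11.
  x = λ² - 16 - 16 = 121 - 32 ≡ 4; y = λ·(16 - 4) - 14 ≡ 16. → (4, 16)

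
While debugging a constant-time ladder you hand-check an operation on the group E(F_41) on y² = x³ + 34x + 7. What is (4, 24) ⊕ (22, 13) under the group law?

(4, 24) + (22, 13). λ = (13 - 24)/(22 - 4) ≡ 30/18 mod 41. 18⁻¹ ≡ 16 (mod 41), so λ ≡ 29.
  x = λ² - 4 - 22 = 841 - 26 ≡ 36; y = λ·(4 - 36) - 24 ≡ 32. → (36, 32)

(36, 32)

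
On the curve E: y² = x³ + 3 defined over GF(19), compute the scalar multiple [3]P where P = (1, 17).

(11, 17)

Repeated addition: build up to 3P.
2P: tangent at (1, 17): λ = (3·1² + 0)/(2·17) ≡ 3/15. 15⁻¹ ≡ 14 (mod 19) since 15·14 = 210 ≡ 1, so λ ≡ 3·14 ≡ 4.
  x = λ² - 1 - 1 = 16 - 2 ≡ 14; y = λ·(1 - 14) - 17 ≡ 7. → (14, 7)
3P: (14, 7) + (1, 17). λ = (17 - 7)/(1 - 14) ≡ 10/6 mod 19. 6⁻¹ ≡ 16 (mod 19) since 6·16 = 96 ≡ 1, so λ ≡ 8.
  x = λ² - 14 - 1 = 64 - 15 ≡ 11; y = λ·(14 - 11) - 7 ≡ 17. → (11, 17)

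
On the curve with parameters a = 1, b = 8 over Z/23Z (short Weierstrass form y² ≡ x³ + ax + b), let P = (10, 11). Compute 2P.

tangent at (10, 11): λ = (3·10² + 1)/(2·11) ≡ 2/22. 22⁻¹ ≡ 22 (mod 23) since 22·22 = 484 ≡ 1, so λ ≡ 2·22 ≡ 21.
  x = λ² - 10 - 10 = 441 - 20 ≡ 7; y = λ·(10 - 7) - 11 ≡ 6. → (7, 6)

(7, 6)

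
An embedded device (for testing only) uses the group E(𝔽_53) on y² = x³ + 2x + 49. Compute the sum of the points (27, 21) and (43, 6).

(11, 17)

(27, 21) + (43, 6). λ = (6 - 21)/(43 - 27) ≡ 38/16 mod 53. 16⁻¹ ≡ 10 (mod 53) since 16·10 = 160 ≡ 1, so λ ≡ 9.
  x = λ² - 27 - 43 = 81 - 70 ≡ 11; y = λ·(27 - 11) - 21 ≡ 17. → (11, 17)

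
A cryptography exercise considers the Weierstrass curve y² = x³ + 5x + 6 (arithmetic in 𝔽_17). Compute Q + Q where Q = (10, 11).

tangent at (10, 11): λ = (3·10² + 5)/(2·11) ≡ 16/5. 5⁻¹ ≡ 7 (mod 17), so λ ≡ 16·7 ≡ 10.
  x = λ² - 10 - 10 = 100 - 20 ≡ 12; y = λ·(10 - 12) - 11 ≡ 3. → (12, 3)

(12, 3)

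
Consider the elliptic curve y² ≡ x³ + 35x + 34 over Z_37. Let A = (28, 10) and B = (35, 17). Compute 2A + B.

(4, 33)

First 2A:
Repeated addition: build up to 2A.
2A: tangent at (28, 10): λ = (3·28² + 35)/(2·10) ≡ 19/20. 20⁻¹ ≡ 13 (mod 37), so λ ≡ 19·13 ≡ 25.
  x = λ² - 28 - 28 = 625 - 56 ≡ 14; y = λ·(28 - 14) - 10 ≡ 7. → (14, 7)
2A = (14, 7).
Finally 2A + B:
(14, 7) + (35, 17). λ = (17 - 7)/(35 - 14) ≡ 10/21 mod 37. 21⁻¹ ≡ 30 (mod 37), so λ ≡ 4.
  x = λ² - 14 - 35 = 16 - 49 ≡ 4; y = λ·(14 - 4) - 7 ≡ 33. → (4, 33)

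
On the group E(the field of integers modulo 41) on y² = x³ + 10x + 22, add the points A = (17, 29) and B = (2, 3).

(23, 18)

(17, 29) + (2, 3). λ = (3 - 29)/(2 - 17) ≡ 15/26 mod 41. 26⁻¹ ≡ 30 (mod 41), so λ ≡ 40.
  x = λ² - 17 - 2 = 1600 - 19 ≡ 23; y = λ·(17 - 23) - 29 ≡ 18. → (23, 18)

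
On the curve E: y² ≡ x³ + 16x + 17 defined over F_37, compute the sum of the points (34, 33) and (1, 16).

(34, 33) + (1, 16). λ = (16 - 33)/(1 - 34) ≡ 20/4 mod 37. 4⁻¹ ≡ 28 (mod 37) since 4·28 = 112 ≡ 1, so λ ≡ 5.
  x = λ² - 34 - 1 = 25 - 35 ≡ 27; y = λ·(34 - 27) - 33 ≡ 2. → (27, 2)

(27, 2)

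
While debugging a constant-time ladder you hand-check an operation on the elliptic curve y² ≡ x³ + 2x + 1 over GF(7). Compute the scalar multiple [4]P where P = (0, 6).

Repeated addition: build up to 4P.
2P: tangent at (0, 6): λ = (3·0² + 2)/(2·6) ≡ 2/5. 5⁻¹ ≡ 3 (mod 7), so λ ≡ 2·3 ≡ 6.
  x = λ² - 0 - 0 = 36 - 0 ≡ 1; y = λ·(0 - 1) - 6 ≡ 2. → (1, 2)
3P: (1, 2) + (0, 6). λ = (6 - 2)/(0 - 1) ≡ 4/6 mod 7. 6⁻¹ ≡ 6 (mod 7) since 6·6 = 36 ≡ 1, so λ ≡ 3.
  x = λ² - 1 - 0 = 9 - 1 ≡ 1; y = λ·(1 - 1) - 2 ≡ 5. → (1, 5)
4P: (1, 5) + (0, 6). λ = (6 - 5)/(0 - 1) ≡ 1/6 mod 7. 6⁻¹ ≡ 6 (mod 7), so λ ≡ 6.
  x = λ² - 1 - 0 = 36 - 1 ≡ 0; y = λ·(1 - 0) - 5 ≡ 1. → (0, 1)

(0, 1)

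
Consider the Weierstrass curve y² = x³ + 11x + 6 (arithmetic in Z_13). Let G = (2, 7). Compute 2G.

tangent at (2, 7): λ = (3·2² + 11)/(2·7) ≡ 10/1. 1⁻¹ ≡ 1 (mod 13), so λ ≡ 10·1 ≡ 10.
  x = λ² - 2 - 2 = 100 - 4 ≡ 5; y = λ·(2 - 5) - 7 ≡ 2. → (5, 2)

(5, 2)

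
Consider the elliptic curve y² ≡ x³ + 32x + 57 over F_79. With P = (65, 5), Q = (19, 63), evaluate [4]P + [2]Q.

(73, 26)

First 4P:
Double-and-add on 4 = (100)₂. Start with P = (65, 5) for the leading 1-bit.
double: tangent at (65, 5): λ = (3·65² + 32)/(2·5) ≡ 67/10. 10⁻¹ ≡ 8 (mod 79), so λ ≡ 67·8 ≡ 62.
  x = λ² - 65 - 65 = 3844 - 130 ≡ 1; y = λ·(65 - 1) - 5 ≡ 13. → (1, 13)
double: tangent at (1, 13): λ = (3·1² + 32)/(2·13) ≡ 35/26. 26⁻¹ ≡ 76 (mod 79), so λ ≡ 35·76 ≡ 53.
  x = λ² - 1 - 1 = 2809 - 2 ≡ 42; y = λ·(1 - 42) - 13 ≡ 26. → (42, 26)
4P = (42, 26).
Next 2Q:
Repeated addition: build up to 2Q.
2Q: tangent at (19, 63): λ = (3·19² + 32)/(2·63) ≡ 9/47. 47⁻¹ ≡ 37 (mod 79) since 47·37 = 1739 ≡ 1, so λ ≡ 9·37 ≡ 17.
  x = λ² - 19 - 19 = 289 - 38 ≡ 14; y = λ·(19 - 14) - 63 ≡ 22. → (14, 22)
2Q = (14, 22).
Finally 4P + 2Q:
(42, 26) + (14, 22). λ = (22 - 26)/(14 - 42) ≡ 75/51 mod 79. 51⁻¹ ≡ 31 (mod 79), so λ ≡ 34.
  x = λ² - 42 - 14 = 1156 - 56 ≡ 73; y = λ·(42 - 73) - 26 ≡ 26. → (73, 26)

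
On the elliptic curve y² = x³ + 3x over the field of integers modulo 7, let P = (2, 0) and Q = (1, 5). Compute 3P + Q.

First 3P:
Repeated addition: build up to 3P.
2P: (2, 0) + (2, 0): same x and y₁ ≡ -y₂, so the sum is O.
3P: O + (2, 0) = (2, 0) (identity).
3P = (2, 0).
Finally 3P + Q:
(2, 0) + (1, 5). λ = (5 - 0)/(1 - 2) ≡ 5/6 mod 7. 6⁻¹ ≡ 6 (mod 7), so λ ≡ 2.
  x = λ² - 2 - 1 = 4 - 3 ≡ 1; y = λ·(2 - 1) - 0 ≡ 2. → (1, 2)

(1, 2)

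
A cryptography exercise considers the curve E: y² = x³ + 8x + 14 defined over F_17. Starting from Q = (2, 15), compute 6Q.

Double-and-add on 6 = (110)₂. Start with Q = (2, 15) for the leading 1-bit.
double: tangent at (2, 15): λ = (3·2² + 8)/(2·15) ≡ 3/13. 13⁻¹ ≡ 4 (mod 17), so λ ≡ 3·4 ≡ 12.
  x = λ² - 2 - 2 = 144 - 4 ≡ 4; y = λ·(2 - 4) - 15 ≡ 12. → (4, 12)
add Q: (4, 12) + (2, 15). λ = (15 - 12)/(2 - 4) ≡ 3/15 mod 17. 15⁻¹ ≡ 8 (mod 17), so λ ≡ 7.
  x = λ² - 4 - 2 = 49 - 6 ≡ 9; y = λ·(4 - 9) - 12 ≡ 4. → (9, 4)
double: tangent at (9, 4): λ = (3·9² + 8)/(2·4) ≡ 13/8. 8⁻¹ ≡ 15 (mod 17) since 8·15 = 120 ≡ 1, so λ ≡ 13·15 ≡ 8.
  x = λ² - 9 - 9 = 64 - 18 ≡ 12; y = λ·(9 - 12) - 4 ≡ 6. → (12, 6)

(12, 6)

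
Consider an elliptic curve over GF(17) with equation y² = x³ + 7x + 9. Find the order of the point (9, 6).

11

2P: tangent at (9, 6): λ = (3·9² + 7)/(2·6) ≡ 12/12. 12⁻¹ ≡ 10 (mod 17), so λ ≡ 12·10 ≡ 1.
  x = λ² - 9 - 9 = 1 - 18 ≡ 0; y = λ·(9 - 0) - 6 ≡ 3. → (0, 3)
3P: (0, 3) + (9, 6). λ = (6 - 3)/(9 - 0) ≡ 3/9 mod 17. 9⁻¹ ≡ 2 (mod 17), so λ ≡ 6.
  x = λ² - 0 - 9 = 36 - 9 ≡ 10; y = λ·(0 - 10) - 3 ≡ 5. → (10, 5)
4P: (10, 5) + (9, 6). λ = (6 - 5)/(9 - 10) ≡ 1/16 mod 17. 16⁻¹ ≡ 16 (mod 17), so λ ≡ 16.
  x = λ² - 10 - 9 = 256 - 19 ≡ 16; y = λ·(10 - 16) - 5 ≡ 1. → (16, 1)
5P: (16, 1) + (9, 6). λ = (6 - 1)/(9 - 16) ≡ 5/10 mod 17. 10⁻¹ ≡ 12 (mod 17) since 10·12 = 120 ≡ 1, so λ ≡ 9.
  x = λ² - 16 - 9 = 81 - 25 ≡ 5; y = λ·(16 - 5) - 1 ≡ 13. → (5, 13)
6P: (5, 13) + (9, 6). λ = (6 - 13)/(9 - 5) ≡ 10/4 mod 17. 4⁻¹ ≡ 13 (mod 17), so λ ≡ 11.
  x = λ² - 5 - 9 = 121 - 14 ≡ 5; y = λ·(5 - 5) - 13 ≡ 4. → (5, 4)
7P: (5, 4) + (9, 6). λ = (6 - 4)/(9 - 5) ≡ 2/4 mod 17. 4⁻¹ ≡ 13 (mod 17), so λ ≡ 9.
  x = λ² - 5 - 9 = 81 - 14 ≡ 16; y = λ·(5 - 16) - 4 ≡ 16. → (16, 16)
8P: (16, 16) + (9, 6). λ = (6 - 16)/(9 - 16) ≡ 7/10 mod 17. 10⁻¹ ≡ 12 (mod 17) since 10·12 = 120 ≡ 1, so λ ≡ 16.
  x = λ² - 16 - 9 = 256 - 25 ≡ 10; y = λ·(16 - 10) - 16 ≡ 12. → (10, 12)
9P: (10, 12) + (9, 6). λ = (6 - 12)/(9 - 10) ≡ 11/16 mod 17. 16⁻¹ ≡ 16 (mod 17) since 16·16 = 256 ≡ 1, so λ ≡ 6.
  x = λ² - 10 - 9 = 36 - 19 ≡ 0; y = λ·(10 - 0) - 12 ≡ 14. → (0, 14)
10P: (0, 14) + (9, 6). λ = (6 - 14)/(9 - 0) ≡ 9/9 mod 17. 9⁻¹ ≡ 2 (mod 17) since 9·2 = 18 ≡ 1, so λ ≡ 1.
  x = λ² - 0 - 9 = 1 - 9 ≡ 9; y = λ·(0 - 9) - 14 ≡ 11. → (9, 11)
11P: (9, 11) + (9, 6): same x and y₁ ≡ -y₂, so the sum is O.
11P = O, so the order is 11.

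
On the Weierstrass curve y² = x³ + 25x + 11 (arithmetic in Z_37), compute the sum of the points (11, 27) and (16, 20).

(11, 27) + (16, 20). λ = (20 - 27)/(16 - 11) ≡ 30/5 mod 37. 5⁻¹ ≡ 15 (mod 37) since 5·15 = 75 ≡ 1, so λ ≡ 6.
  x = λ² - 11 - 16 = 36 - 27 ≡ 9; y = λ·(11 - 9) - 27 ≡ 22. → (9, 22)

(9, 22)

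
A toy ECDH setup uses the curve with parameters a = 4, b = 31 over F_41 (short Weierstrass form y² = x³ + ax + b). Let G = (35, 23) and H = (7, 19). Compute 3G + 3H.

First 3G:
Repeated addition: build up to 3G.
2G: tangent at (35, 23): λ = (3·35² + 4)/(2·23) ≡ 30/5. 5⁻¹ ≡ 33 (mod 41) since 5·33 = 165 ≡ 1, so λ ≡ 30·33 ≡ 6.
  x = λ² - 35 - 35 = 36 - 70 ≡ 7; y = λ·(35 - 7) - 23 ≡ 22. → (7, 22)
3G: (7, 22) + (35, 23). λ = (23 - 22)/(35 - 7) ≡ 1/28 mod 41. 28⁻¹ ≡ 22 (mod 41), so λ ≡ 22.
  x = λ² - 7 - 35 = 484 - 42 ≡ 32; y = λ·(7 - 32) - 22 ≡ 2. → (32, 2)
3G = (32, 2).
Next 3H:
Repeated addition: build up to 3H.
2H: tangent at (7, 19): λ = (3·7² + 4)/(2·19) ≡ 28/38. 38⁻¹ ≡ 27 (mod 41), so λ ≡ 28·27 ≡ 18.
  x = λ² - 7 - 7 = 324 - 14 ≡ 23; y = λ·(7 - 23) - 19 ≡ 21. → (23, 21)
3H: (23, 21) + (7, 19). λ = (19 - 21)/(7 - 23) ≡ 39/25 mod 41. 25⁻¹ ≡ 23 (mod 41), so λ ≡ 36.
  x = λ² - 23 - 7 = 1296 - 30 ≡ 36; y = λ·(23 - 36) - 21 ≡ 3. → (36, 3)
3H = (36, 3).
Finally 3G + 3H:
(32, 2) + (36, 3). λ = (3 - 2)/(36 - 32) ≡ 1/4 mod 41. 4⁻¹ ≡ 31 (mod 41), so λ ≡ 31.
  x = λ² - 32 - 36 = 961 - 68 ≡ 32; y = λ·(32 - 32) - 2 ≡ 39. → (32, 39)

(32, 39)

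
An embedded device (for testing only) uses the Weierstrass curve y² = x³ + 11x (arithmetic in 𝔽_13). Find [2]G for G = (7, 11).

tangent at (7, 11): λ = (3·7² + 11)/(2·11) ≡ 2/9. 9⁻¹ ≡ 3 (mod 13) since 9·3 = 27 ≡ 1, so λ ≡ 2·3 ≡ 6.
  x = λ² - 7 - 7 = 36 - 14 ≡ 9; y = λ·(7 - 9) - 11 ≡ 3. → (9, 3)

(9, 3)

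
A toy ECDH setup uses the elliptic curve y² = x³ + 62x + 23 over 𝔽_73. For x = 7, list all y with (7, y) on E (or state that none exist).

17, 56

x³ + 62x + 23 = 800 ≡ 70 (mod 73).
Square roots of 70 mod 73: 17 and 56 (since 17² = 289 ≡ 70).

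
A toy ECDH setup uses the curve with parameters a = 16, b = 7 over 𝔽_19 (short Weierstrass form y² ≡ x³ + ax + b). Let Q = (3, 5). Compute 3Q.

(2, 16)

Repeated addition: build up to 3Q.
2Q: tangent at (3, 5): λ = (3·3² + 16)/(2·5) ≡ 5/10. 10⁻¹ ≡ 2 (mod 19), so λ ≡ 5·2 ≡ 10.
  x = λ² - 3 - 3 = 100 - 6 ≡ 18; y = λ·(3 - 18) - 5 ≡ 16. → (18, 16)
3Q: (18, 16) + (3, 5). λ = (5 - 16)/(3 - 18) ≡ 8/4 mod 19. 4⁻¹ ≡ 5 (mod 19), so λ ≡ 2.
  x = λ² - 18 - 3 = 4 - 21 ≡ 2; y = λ·(18 - 2) - 16 ≡ 16. → (2, 16)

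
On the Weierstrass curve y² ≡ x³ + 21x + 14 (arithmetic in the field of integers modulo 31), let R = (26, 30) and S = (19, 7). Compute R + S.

(24, 12)

(26, 30) + (19, 7). λ = (7 - 30)/(19 - 26) ≡ 8/24 mod 31. 24⁻¹ ≡ 22 (mod 31), so λ ≡ 21.
  x = λ² - 26 - 19 = 441 - 45 ≡ 24; y = λ·(26 - 24) - 30 ≡ 12. → (24, 12)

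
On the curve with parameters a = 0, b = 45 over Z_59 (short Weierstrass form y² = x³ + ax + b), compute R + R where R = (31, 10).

(42, 18)

tangent at (31, 10): λ = (3·31² + 0)/(2·10) ≡ 51/20. 20⁻¹ ≡ 3 (mod 59), so λ ≡ 51·3 ≡ 35.
  x = λ² - 31 - 31 = 1225 - 62 ≡ 42; y = λ·(31 - 42) - 10 ≡ 18. → (42, 18)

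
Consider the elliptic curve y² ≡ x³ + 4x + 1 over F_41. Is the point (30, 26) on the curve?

y² = 26² ≡ 20; x³ + 4x + 1 = 27121 ≡ 20 (mod 41). 20 = 20.

yes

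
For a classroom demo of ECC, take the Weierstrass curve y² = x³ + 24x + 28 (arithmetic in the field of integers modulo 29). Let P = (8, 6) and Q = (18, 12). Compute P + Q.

(8, 23)

(8, 6) + (18, 12). λ = (12 - 6)/(18 - 8) ≡ 6/10 mod 29. 10⁻¹ ≡ 3 (mod 29) since 10·3 = 30 ≡ 1, so λ ≡ 18.
  x = λ² - 8 - 18 = 324 - 26 ≡ 8; y = λ·(8 - 8) - 6 ≡ 23. → (8, 23)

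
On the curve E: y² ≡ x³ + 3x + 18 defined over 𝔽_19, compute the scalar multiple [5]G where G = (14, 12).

(6, 9)

Repeated addition: build up to 5G.
2G: tangent at (14, 12): λ = (3·14² + 3)/(2·12) ≡ 2/5. 5⁻¹ ≡ 4 (mod 19) since 5·4 = 20 ≡ 1, so λ ≡ 2·4 ≡ 8.
  x = λ² - 14 - 14 = 64 - 28 ≡ 17; y = λ·(14 - 17) - 12 ≡ 2. → (17, 2)
3G: (17, 2) + (14, 12). λ = (12 - 2)/(14 - 17) ≡ 10/16 mod 19. 16⁻¹ ≡ 6 (mod 19) since 16·6 = 96 ≡ 1, so λ ≡ 3.
  x = λ² - 17 - 14 = 9 - 31 ≡ 16; y = λ·(17 - 16) - 2 ≡ 1. → (16, 1)
4G: (16, 1) + (14, 12). λ = (12 - 1)/(14 - 16) ≡ 11/17 mod 19. 17⁻¹ ≡ 9 (mod 19) since 17·9 = 153 ≡ 1, so λ ≡ 4.
  x = λ² - 16 - 14 = 16 - 30 ≡ 5; y = λ·(16 - 5) - 1 ≡ 5. → (5, 5)
5G: (5, 5) + (14, 12). λ = (12 - 5)/(14 - 5) ≡ 7/9 mod 19. 9⁻¹ ≡ 17 (mod 19), so λ ≡ 5.
  x = λ² - 5 - 14 = 25 - 19 ≡ 6; y = λ·(5 - 6) - 5 ≡ 9. → (6, 9)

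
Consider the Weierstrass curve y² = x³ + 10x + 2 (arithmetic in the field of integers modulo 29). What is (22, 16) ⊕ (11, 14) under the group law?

(20, 16)

(22, 16) + (11, 14). λ = (14 - 16)/(11 - 22) ≡ 27/18 mod 29. 18⁻¹ ≡ 21 (mod 29) since 18·21 = 378 ≡ 1, so λ ≡ 16.
  x = λ² - 22 - 11 = 256 - 33 ≡ 20; y = λ·(22 - 20) - 16 ≡ 16. → (20, 16)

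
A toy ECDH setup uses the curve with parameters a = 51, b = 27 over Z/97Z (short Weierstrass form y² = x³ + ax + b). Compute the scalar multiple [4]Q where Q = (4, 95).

(15, 53)

Double-and-add on 4 = (100)₂. Start with Q = (4, 95) for the leading 1-bit.
double: tangent at (4, 95): λ = (3·4² + 51)/(2·95) ≡ 2/93. 93⁻¹ ≡ 24 (mod 97), so λ ≡ 2·24 ≡ 48.
  x = λ² - 4 - 4 = 2304 - 8 ≡ 65; y = λ·(4 - 65) - 95 ≡ 81. → (65, 81)
double: tangent at (65, 81): λ = (3·65² + 51)/(2·81) ≡ 19/65. 65⁻¹ ≡ 3 (mod 97) since 65·3 = 195 ≡ 1, so λ ≡ 19·3 ≡ 57.
  x = λ² - 65 - 65 = 3249 - 130 ≡ 15; y = λ·(65 - 15) - 81 ≡ 53. → (15, 53)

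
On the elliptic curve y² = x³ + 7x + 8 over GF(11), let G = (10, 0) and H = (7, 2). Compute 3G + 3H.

First 3G:
Repeated addition: build up to 3G.
2G: (10, 0) + (10, 0): same x and y₁ ≡ -y₂, so the sum is O.
3G: O + (10, 0) = (10, 0) (identity).
3G = (10, 0).
Next 3H:
Repeated addition: build up to 3H.
2H: tangent at (7, 2): λ = (3·7² + 7)/(2·2) ≡ 0/4. 4⁻¹ ≡ 3 (mod 11), so λ ≡ 0·3 ≡ 0.
  x = λ² - 7 - 7 = 0 - 14 ≡ 8; y = λ·(7 - 8) - 2 ≡ 9. → (8, 9)
3H: (8, 9) + (7, 2). λ = (2 - 9)/(7 - 8) ≡ 4/10 mod 11. 10⁻¹ ≡ 10 (mod 11) since 10·10 = 100 ≡ 1, so λ ≡ 7.
  x = λ² - 8 - 7 = 49 - 15 ≡ 1; y = λ·(8 - 1) - 9 ≡ 7. → (1, 7)
3H = (1, 7).
Finally 3G + 3H:
(10, 0) + (1, 7). λ = (7 - 0)/(1 - 10) ≡ 7/2 mod 11. 2⁻¹ ≡ 6 (mod 11), so λ ≡ 9.
  x = λ² - 10 - 1 = 81 - 11 ≡ 4; y = λ·(10 - 4) - 0 ≡ 10. → (4, 10)

(4, 10)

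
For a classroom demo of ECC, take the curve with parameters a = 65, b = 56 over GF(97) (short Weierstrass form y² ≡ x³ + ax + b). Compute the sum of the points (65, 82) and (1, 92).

(62, 60)

(65, 82) + (1, 92). λ = (92 - 82)/(1 - 65) ≡ 10/33 mod 97. 33⁻¹ ≡ 50 (mod 97) since 33·50 = 1650 ≡ 1, so λ ≡ 15.
  x = λ² - 65 - 1 = 225 - 66 ≡ 62; y = λ·(65 - 62) - 82 ≡ 60. → (62, 60)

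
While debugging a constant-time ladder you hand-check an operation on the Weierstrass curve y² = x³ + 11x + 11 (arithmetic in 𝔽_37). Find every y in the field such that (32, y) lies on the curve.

x³ + 11x + 11 = 33131 ≡ 16 (mod 37).
Square roots of 16 mod 37: 4 and 33 (since 4² = 16 ≡ 16).

4, 33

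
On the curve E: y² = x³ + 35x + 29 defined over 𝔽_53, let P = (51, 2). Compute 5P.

(0, 33)

Repeated addition: build up to 5P.
2P: tangent at (51, 2): λ = (3·51² + 35)/(2·2) ≡ 47/4. 4⁻¹ ≡ 40 (mod 53) since 4·40 = 160 ≡ 1, so λ ≡ 47·40 ≡ 25.
  x = λ² - 51 - 51 = 625 - 102 ≡ 46; y = λ·(51 - 46) - 2 ≡ 17. → (46, 17)
3P: (46, 17) + (51, 2). λ = (2 - 17)/(51 - 46) ≡ 38/5 mod 53. 5⁻¹ ≡ 32 (mod 53), so λ ≡ 50.
  x = λ² - 46 - 51 = 2500 - 97 ≡ 18; y = λ·(46 - 18) - 17 ≡ 5. → (18, 5)
4P: (18, 5) + (51, 2). λ = (2 - 5)/(51 - 18) ≡ 50/33 mod 53. 33⁻¹ ≡ 45 (mod 53), so λ ≡ 24.
  x = λ² - 18 - 51 = 576 - 69 ≡ 30; y = λ·(18 - 30) - 5 ≡ 25. → (30, 25)
5P: (30, 25) + (51, 2). λ = (2 - 25)/(51 - 30) ≡ 30/21 mod 53. 21⁻¹ ≡ 48 (mod 53) since 21·48 = 1008 ≡ 1, so λ ≡ 9.
  x = λ² - 30 - 51 = 81 - 81 ≡ 0; y = λ·(30 - 0) - 25 ≡ 33. → (0, 33)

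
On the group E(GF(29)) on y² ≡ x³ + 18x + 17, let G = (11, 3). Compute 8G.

Double-and-add on 8 = (1000)₂. Start with G = (11, 3) for the leading 1-bit.
double: tangent at (11, 3): λ = (3·11² + 18)/(2·3) ≡ 4/6. 6⁻¹ ≡ 5 (mod 29), so λ ≡ 4·5 ≡ 20.
  x = λ² - 11 - 11 = 400 - 22 ≡ 1; y = λ·(11 - 1) - 3 ≡ 23. → (1, 23)
double: tangent at (1, 23): λ = (3·1² + 18)/(2·23) ≡ 21/17. 17⁻¹ ≡ 12 (mod 29) since 17·12 = 204 ≡ 1, so λ ≡ 21·12 ≡ 20.
  x = λ² - 1 - 1 = 400 - 2 ≡ 21; y = λ·(1 - 21) - 23 ≡ 12. → (21, 12)
double: tangent at (21, 12): λ = (3·21² + 18)/(2·12) ≡ 7/24. 24⁻¹ ≡ 23 (mod 29), so λ ≡ 7·23 ≡ 16.
  x = λ² - 21 - 21 = 256 - 42 ≡ 11; y = λ·(21 - 11) - 12 ≡ 3. → (11, 3)

(11, 3)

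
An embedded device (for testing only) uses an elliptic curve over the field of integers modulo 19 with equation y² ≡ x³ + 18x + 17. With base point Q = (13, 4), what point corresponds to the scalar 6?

(17, 12)

Double-and-add on 6 = (110)₂. Start with Q = (13, 4) for the leading 1-bit.
double: tangent at (13, 4): λ = (3·13² + 18)/(2·4) ≡ 12/8. 8⁻¹ ≡ 12 (mod 19) since 8·12 = 96 ≡ 1, so λ ≡ 12·12 ≡ 11.
  x = λ² - 13 - 13 = 121 - 26 ≡ 0; y = λ·(13 - 0) - 4 ≡ 6. → (0, 6)
add Q: (0, 6) + (13, 4). λ = (4 - 6)/(13 - 0) ≡ 17/13 mod 19. 13⁻¹ ≡ 3 (mod 19) since 13·3 = 39 ≡ 1, so λ ≡ 13.
  x = λ² - 0 - 13 = 169 - 13 ≡ 4; y = λ·(0 - 4) - 6 ≡ 18. → (4, 18)
double: tangent at (4, 18): λ = (3·4² + 18)/(2·18) ≡ 9/17. 17⁻¹ ≡ 9 (mod 19), so λ ≡ 9·9 ≡ 5.
  x = λ² - 4 - 4 = 25 - 8 ≡ 17; y = λ·(4 - 17) - 18 ≡ 12. → (17, 12)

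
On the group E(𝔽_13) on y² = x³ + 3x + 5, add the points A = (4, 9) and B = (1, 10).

(11, 2)

(4, 9) + (1, 10). λ = (10 - 9)/(1 - 4) ≡ 1/10 mod 13. 10⁻¹ ≡ 4 (mod 13), so λ ≡ 4.
  x = λ² - 4 - 1 = 16 - 5 ≡ 11; y = λ·(4 - 11) - 9 ≡ 2. → (11, 2)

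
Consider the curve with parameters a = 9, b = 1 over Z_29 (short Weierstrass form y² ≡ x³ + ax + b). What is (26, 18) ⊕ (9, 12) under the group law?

(26, 18) + (9, 12). λ = (12 - 18)/(9 - 26) ≡ 23/12 mod 29. 12⁻¹ ≡ 17 (mod 29), so λ ≡ 14.
  x = λ² - 26 - 9 = 196 - 35 ≡ 16; y = λ·(26 - 16) - 18 ≡ 6. → (16, 6)

(16, 6)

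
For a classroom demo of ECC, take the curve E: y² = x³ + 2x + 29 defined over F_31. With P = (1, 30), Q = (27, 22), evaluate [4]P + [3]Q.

First 4P:
Repeated addition: build up to 4P.
2P: tangent at (1, 30): λ = (3·1² + 2)/(2·30) ≡ 5/29. 29⁻¹ ≡ 15 (mod 31), so λ ≡ 5·15 ≡ 13.
  x = λ² - 1 - 1 = 169 - 2 ≡ 12; y = λ·(1 - 12) - 30 ≡ 13. → (12, 13)
3P: (12, 13) + (1, 30). λ = (30 - 13)/(1 - 12) ≡ 17/20 mod 31. 20⁻¹ ≡ 14 (mod 31) since 20·14 = 280 ≡ 1, so λ ≡ 21.
  x = λ² - 12 - 1 = 441 - 13 ≡ 25; y = λ·(12 - 25) - 13 ≡ 24. → (25, 24)
4P: (25, 24) + (1, 30). λ = (30 - 24)/(1 - 25) ≡ 6/7 mod 31. 7⁻¹ ≡ 9 (mod 31) since 7·9 = 63 ≡ 1, so λ ≡ 23.
  x = λ² - 25 - 1 = 529 - 26 ≡ 7; y = λ·(25 - 7) - 24 ≡ 18. → (7, 18)
4P = (7, 18).
Next 3Q:
Repeated addition: build up to 3Q.
2Q: tangent at (27, 22): λ = (3·27² + 2)/(2·22) ≡ 19/13. 13⁻¹ ≡ 12 (mod 31), so λ ≡ 19·12 ≡ 11.
  x = λ² - 27 - 27 = 121 - 54 ≡ 5; y = λ·(27 - 5) - 22 ≡ 3. → (5, 3)
3Q: (5, 3) + (27, 22). λ = (22 - 3)/(27 - 5) ≡ 19/22 mod 31. 22⁻¹ ≡ 24 (mod 31), so λ ≡ 22.
  x = λ² - 5 - 27 = 484 - 32 ≡ 18; y = λ·(5 - 18) - 3 ≡ 21. → (18, 21)
3Q = (18, 21).
Finally 4P + 3Q:
(7, 18) + (18, 21). λ = (21 - 18)/(18 - 7) ≡ 3/11 mod 31. 11⁻¹ ≡ 17 (mod 31) since 11·17 = 187 ≡ 1, so λ ≡ 20.
  x = λ² - 7 - 18 = 400 - 25 ≡ 3; y = λ·(7 - 3) - 18 ≡ 0. → (3, 0)

(3, 0)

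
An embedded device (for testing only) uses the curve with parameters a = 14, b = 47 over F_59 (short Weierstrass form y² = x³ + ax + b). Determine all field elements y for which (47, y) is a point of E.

x³ + 14x + 47 = 104528 ≡ 39 (mod 59).
39 is a non-residue mod 59; no y exists.

none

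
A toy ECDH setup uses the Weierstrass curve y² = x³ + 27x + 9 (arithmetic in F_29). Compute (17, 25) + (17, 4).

The two points share x = 17 and their y-coordinates satisfy 25 + 4 ≡ 0 (mod 29), so they are inverses. Their sum is O.

O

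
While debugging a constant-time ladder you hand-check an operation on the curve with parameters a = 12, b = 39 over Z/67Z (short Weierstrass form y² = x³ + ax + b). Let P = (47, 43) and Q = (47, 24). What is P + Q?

The two points share x = 47 and their y-coordinates satisfy 43 + 24 ≡ 0 (mod 67), so they are inverses. Their sum is O.

O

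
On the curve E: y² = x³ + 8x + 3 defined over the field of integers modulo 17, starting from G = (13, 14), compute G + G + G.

Repeated addition: build up to 3G.
2G: tangent at (13, 14): λ = (3·13² + 8)/(2·14) ≡ 5/11. 11⁻¹ ≡ 14 (mod 17), so λ ≡ 5·14 ≡ 2.
  x = λ² - 13 - 13 = 4 - 26 ≡ 12; y = λ·(13 - 12) - 14 ≡ 5. → (12, 5)
3G: (12, 5) + (13, 14). λ = (14 - 5)/(13 - 12) ≡ 9/1 mod 17. 1⁻¹ ≡ 1 (mod 17), so λ ≡ 9.
  x = λ² - 12 - 13 = 81 - 25 ≡ 5; y = λ·(12 - 5) - 5 ≡ 7. → (5, 7)

(5, 7)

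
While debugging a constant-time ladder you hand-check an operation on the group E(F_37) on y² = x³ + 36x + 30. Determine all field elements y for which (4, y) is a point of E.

x³ + 36x + 30 = 238 ≡ 16 (mod 37).
Square roots of 16 mod 37: 4 and 33 (since 4² = 16 ≡ 16).

4, 33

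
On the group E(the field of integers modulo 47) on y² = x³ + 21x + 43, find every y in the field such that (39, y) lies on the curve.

16, 31

x³ + 21x + 43 = 60181 ≡ 21 (mod 47).
Square roots of 21 mod 47: 16 and 31 (since 16² = 256 ≡ 21).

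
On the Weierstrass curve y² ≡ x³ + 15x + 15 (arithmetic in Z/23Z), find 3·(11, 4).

Write P = (11, 4).
Repeated addition: build up to 3P.
2P: tangent at (11, 4): λ = (3·11² + 15)/(2·4) ≡ 10/8. 8⁻¹ ≡ 3 (mod 23) since 8·3 = 24 ≡ 1, so λ ≡ 10·3 ≡ 7.
  x = λ² - 11 - 11 = 49 - 22 ≡ 4; y = λ·(11 - 4) - 4 ≡ 22. → (4, 22)
3P: (4, 22) + (11, 4). λ = (4 - 22)/(11 - 4) ≡ 5/7 mod 23. 7⁻¹ ≡ 10 (mod 23), so λ ≡ 4.
  x = λ² - 4 - 11 = 16 - 15 ≡ 1; y = λ·(4 - 1) - 22 ≡ 13. → (1, 13)

(1, 13)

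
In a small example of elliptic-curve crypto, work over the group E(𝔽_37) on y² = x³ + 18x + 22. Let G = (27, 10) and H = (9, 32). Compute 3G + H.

First 3G:
Repeated addition: build up to 3G.
2G: tangent at (27, 10): λ = (3·27² + 18)/(2·10) ≡ 22/20. 20⁻¹ ≡ 13 (mod 37), so λ ≡ 22·13 ≡ 27.
  x = λ² - 27 - 27 = 729 - 54 ≡ 9; y = λ·(27 - 9) - 10 ≡ 32. → (9, 32)
3G: (9, 32) + (27, 10). λ = (10 - 32)/(27 - 9) ≡ 15/18 mod 37. 18⁻¹ ≡ 35 (mod 37), so λ ≡ 7.
  x = λ² - 9 - 27 = 49 - 36 ≡ 13; y = λ·(9 - 13) - 32 ≡ 14. → (13, 14)
3G = (13, 14).
Finally 3G + H:
(13, 14) + (9, 32). λ = (32 - 14)/(9 - 13) ≡ 18/33 mod 37. 33⁻¹ ≡ 9 (mod 37), so λ ≡ 14.
  x = λ² - 13 - 9 = 196 - 22 ≡ 26; y = λ·(13 - 26) - 14 ≡ 26. → (26, 26)

(26, 26)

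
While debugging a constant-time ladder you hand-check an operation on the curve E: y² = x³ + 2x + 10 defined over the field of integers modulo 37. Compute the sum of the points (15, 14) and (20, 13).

(15, 14) + (20, 13). λ = (13 - 14)/(20 - 15) ≡ 36/5 mod 37. 5⁻¹ ≡ 15 (mod 37), so λ ≡ 22.
  x = λ² - 15 - 20 = 484 - 35 ≡ 5; y = λ·(15 - 5) - 14 ≡ 21. → (5, 21)

(5, 21)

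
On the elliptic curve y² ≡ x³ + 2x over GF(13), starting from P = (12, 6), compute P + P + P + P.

Repeated addition: build up to 4P.
2P: tangent at (12, 6): λ = (3·12² + 2)/(2·6) ≡ 5/12. 12⁻¹ ≡ 12 (mod 13), so λ ≡ 5·12 ≡ 8.
  x = λ² - 12 - 12 = 64 - 24 ≡ 1; y = λ·(12 - 1) - 6 ≡ 4. → (1, 4)
3P: (1, 4) + (12, 6). λ = (6 - 4)/(12 - 1) ≡ 2/11 mod 13. 11⁻¹ ≡ 6 (mod 13) since 11·6 = 66 ≡ 1, so λ ≡ 12.
  x = λ² - 1 - 12 = 144 - 13 ≡ 1; y = λ·(1 - 1) - 4 ≡ 9. → (1, 9)
4P: (1, 9) + (12, 6). λ = (6 - 9)/(12 - 1) ≡ 10/11 mod 13. 11⁻¹ ≡ 6 (mod 13) since 11·6 = 66 ≡ 1, so λ ≡ 8.
  x = λ² - 1 - 12 = 64 - 13 ≡ 12; y = λ·(1 - 12) - 9 ≡ 7. → (12, 7)

(12, 7)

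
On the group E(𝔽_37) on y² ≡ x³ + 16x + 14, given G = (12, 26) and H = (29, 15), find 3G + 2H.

(9, 31)

First 3G:
Repeated addition: build up to 3G.
2G: tangent at (12, 26): λ = (3·12² + 16)/(2·26) ≡ 4/15. 15⁻¹ ≡ 5 (mod 37) since 15·5 = 75 ≡ 1, so λ ≡ 4·5 ≡ 20.
  x = λ² - 12 - 12 = 400 - 24 ≡ 6; y = λ·(12 - 6) - 26 ≡ 20. → (6, 20)
3G: (6, 20) + (12, 26). λ = (26 - 20)/(12 - 6) ≡ 6/6 mod 37. 6⁻¹ ≡ 31 (mod 37), so λ ≡ 1.
  x = λ² - 6 - 12 = 1 - 18 ≡ 20; y = λ·(6 - 20) - 20 ≡ 3. → (20, 3)
3G = (20, 3).
Next 2H:
Repeated addition: build up to 2H.
2H: tangent at (29, 15): λ = (3·29² + 16)/(2·15) ≡ 23/30. 30⁻¹ ≡ 21 (mod 37) since 30·21 = 630 ≡ 1, so λ ≡ 23·21 ≡ 2.
  x = λ² - 29 - 29 = 4 - 58 ≡ 20; y = λ·(29 - 20) - 15 ≡ 3. → (20, 3)
2H = (20, 3).
Finally 3G + 2H:
tangent at (20, 3): λ = (3·20² + 16)/(2·3) ≡ 32/6. 6⁻¹ ≡ 31 (mod 37) since 6·31 = 186 ≡ 1, so λ ≡ 32·31 ≡ 30.
  x = λ² - 20 - 20 = 900 - 40 ≡ 9; y = λ·(20 - 9) - 3 ≡ 31. → (9, 31)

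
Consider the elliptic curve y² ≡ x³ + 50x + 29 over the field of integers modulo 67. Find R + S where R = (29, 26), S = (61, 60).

(59, 51)

(29, 26) + (61, 60). λ = (60 - 26)/(61 - 29) ≡ 34/32 mod 67. 32⁻¹ ≡ 44 (mod 67) since 32·44 = 1408 ≡ 1, so λ ≡ 22.
  x = λ² - 29 - 61 = 484 - 90 ≡ 59; y = λ·(29 - 59) - 26 ≡ 51. → (59, 51)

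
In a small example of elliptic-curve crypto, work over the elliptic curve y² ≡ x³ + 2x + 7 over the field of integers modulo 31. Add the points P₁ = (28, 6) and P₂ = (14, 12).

(5, 24)

(28, 6) + (14, 12). λ = (12 - 6)/(14 - 28) ≡ 6/17 mod 31. 17⁻¹ ≡ 11 (mod 31), so λ ≡ 4.
  x = λ² - 28 - 14 = 16 - 42 ≡ 5; y = λ·(28 - 5) - 6 ≡ 24. → (5, 24)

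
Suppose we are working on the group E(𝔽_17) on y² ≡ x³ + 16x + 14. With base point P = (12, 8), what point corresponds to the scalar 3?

Repeated addition: build up to 3P.
2P: tangent at (12, 8): λ = (3·12² + 16)/(2·8) ≡ 6/16. 16⁻¹ ≡ 16 (mod 17) since 16·16 = 256 ≡ 1, so λ ≡ 6·16 ≡ 11.
  x = λ² - 12 - 12 = 121 - 24 ≡ 12; y = λ·(12 - 12) - 8 ≡ 9. → (12, 9)
3P: (12, 9) + (12, 8): same x and y₁ ≡ -y₂, so the sum is O.

O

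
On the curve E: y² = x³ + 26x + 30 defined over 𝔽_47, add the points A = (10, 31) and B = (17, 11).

(32, 5)

(10, 31) + (17, 11). λ = (11 - 31)/(17 - 10) ≡ 27/7 mod 47. 7⁻¹ ≡ 27 (mod 47), so λ ≡ 24.
  x = λ² - 10 - 17 = 576 - 27 ≡ 32; y = λ·(10 - 32) - 31 ≡ 5. → (32, 5)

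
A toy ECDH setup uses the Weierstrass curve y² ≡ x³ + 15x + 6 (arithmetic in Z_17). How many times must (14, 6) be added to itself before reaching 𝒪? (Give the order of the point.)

2P: tangent at (14, 6): λ = (3·14² + 15)/(2·6) ≡ 8/12. 12⁻¹ ≡ 10 (mod 17) since 12·10 = 120 ≡ 1, so λ ≡ 8·10 ≡ 12.
  x = λ² - 14 - 14 = 144 - 28 ≡ 14; y = λ·(14 - 14) - 6 ≡ 11. → (14, 11)
3P: (14, 11) + (14, 6): same x and y₁ ≡ -y₂, so the sum is 𝒪.
3P = 𝒪, so the order is 3.

3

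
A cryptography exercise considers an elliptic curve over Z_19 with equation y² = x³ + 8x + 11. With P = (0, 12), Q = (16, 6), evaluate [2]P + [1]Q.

(12, 7)

First 2P:
Repeated addition: build up to 2P.
2P: tangent at (0, 12): λ = (3·0² + 8)/(2·12) ≡ 8/5. 5⁻¹ ≡ 4 (mod 19) since 5·4 = 20 ≡ 1, so λ ≡ 8·4 ≡ 13.
  x = λ² - 0 - 0 = 169 - 0 ≡ 17; y = λ·(0 - 17) - 12 ≡ 14. → (17, 14)
2P = (17, 14).
Finally 2P + Q:
(17, 14) + (16, 6). λ = (6 - 14)/(16 - 17) ≡ 11/18 mod 19. 18⁻¹ ≡ 18 (mod 19) since 18·18 = 324 ≡ 1, so λ ≡ 8.
  x = λ² - 17 - 16 = 64 - 33 ≡ 12; y = λ·(17 - 12) - 14 ≡ 7. → (12, 7)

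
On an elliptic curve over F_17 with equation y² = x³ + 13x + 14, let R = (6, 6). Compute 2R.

tangent at (6, 6): λ = (3·6² + 13)/(2·6) ≡ 2/12. 12⁻¹ ≡ 10 (mod 17), so λ ≡ 2·10 ≡ 3.
  x = λ² - 6 - 6 = 9 - 12 ≡ 14; y = λ·(6 - 14) - 6 ≡ 4. → (14, 4)

(14, 4)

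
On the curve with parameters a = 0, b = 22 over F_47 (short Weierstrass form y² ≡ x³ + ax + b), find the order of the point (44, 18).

2P: tangent at (44, 18): λ = (3·44² + 0)/(2·18) ≡ 27/36. 36⁻¹ ≡ 17 (mod 47) since 36·17 = 612 ≡ 1, so λ ≡ 27·17 ≡ 36.
  x = λ² - 44 - 44 = 1296 - 88 ≡ 33; y = λ·(44 - 33) - 18 ≡ 2. → (33, 2)
3P: (33, 2) + (44, 18). λ = (18 - 2)/(44 - 33) ≡ 16/11 mod 47. 11⁻¹ ≡ 30 (mod 47) since 11·30 = 330 ≡ 1, so λ ≡ 10.
  x = λ² - 33 - 44 = 100 - 77 ≡ 23; y = λ·(33 - 23) - 2 ≡ 4. → (23, 4)
4P: (23, 4) + (44, 18). λ = (18 - 4)/(44 - 23) ≡ 14/21 mod 47. 21⁻¹ ≡ 9 (mod 47), so λ ≡ 32.
  x = λ² - 23 - 44 = 1024 - 67 ≡ 17; y = λ·(23 - 17) - 4 ≡ 0. → (17, 0)
5P: (17, 0) + (44, 18). λ = (18 - 0)/(44 - 17) ≡ 18/27 mod 47. 27⁻¹ ≡ 7 (mod 47) since 27·7 = 189 ≡ 1, so λ ≡ 32.
  x = λ² - 17 - 44 = 1024 - 61 ≡ 23; y = λ·(17 - 23) - 0 ≡ 43. → (23, 43)
6P: (23, 43) + (44, 18). λ = (18 - 43)/(44 - 23) ≡ 22/21 mod 47. 21⁻¹ ≡ 9 (mod 47) since 21·9 = 189 ≡ 1, so λ ≡ 10.
  x = λ² - 23 - 44 = 100 - 67 ≡ 33; y = λ·(23 - 33) - 43 ≡ 45. → (33, 45)
7P: (33, 45) + (44, 18). λ = (18 - 45)/(44 - 33) ≡ 20/11 mod 47. 11⁻¹ ≡ 30 (mod 47) since 11·30 = 330 ≡ 1, so λ ≡ 36.
  x = λ² - 33 - 44 = 1296 - 77 ≡ 44; y = λ·(33 - 44) - 45 ≡ 29. → (44, 29)
8P: (44, 29) + (44, 18): same x and y₁ ≡ -y₂, so the sum is ∞.
8P = ∞, so the order is 8.

8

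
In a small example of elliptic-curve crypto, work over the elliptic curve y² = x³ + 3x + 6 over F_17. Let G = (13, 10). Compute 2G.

tangent at (13, 10): λ = (3·13² + 3)/(2·10) ≡ 0/3. 3⁻¹ ≡ 6 (mod 17), so λ ≡ 0·6 ≡ 0.
  x = λ² - 13 - 13 = 0 - 26 ≡ 8; y = λ·(13 - 8) - 10 ≡ 7. → (8, 7)

(8, 7)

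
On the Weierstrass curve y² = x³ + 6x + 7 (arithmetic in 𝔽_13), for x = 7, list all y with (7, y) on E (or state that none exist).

none

x³ + 6x + 7 = 392 ≡ 2 (mod 13).
2 is a non-residue mod 13; no y exists.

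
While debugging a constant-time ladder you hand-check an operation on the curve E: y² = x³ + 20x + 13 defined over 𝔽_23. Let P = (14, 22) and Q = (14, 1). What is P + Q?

The two points share x = 14 and their y-coordinates satisfy 22 + 1 ≡ 0 (mod 23), so they are inverses. Their sum is the point at infinity.

O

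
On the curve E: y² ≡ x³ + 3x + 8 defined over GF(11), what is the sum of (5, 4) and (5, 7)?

The two points share x = 5 and their y-coordinates satisfy 4 + 7 ≡ 0 (mod 11), so they are inverses. Their sum is O.

O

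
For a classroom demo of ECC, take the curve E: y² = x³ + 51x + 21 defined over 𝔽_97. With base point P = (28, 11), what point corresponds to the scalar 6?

Double-and-add on 6 = (110)₂. Start with P = (28, 11) for the leading 1-bit.
double: tangent at (28, 11): λ = (3·28² + 51)/(2·11) ≡ 75/22. 22⁻¹ ≡ 75 (mod 97), so λ ≡ 75·75 ≡ 96.
  x = λ² - 28 - 28 = 9216 - 56 ≡ 42; y = λ·(28 - 42) - 11 ≡ 3. → (42, 3)
add P: (42, 3) + (28, 11). λ = (11 - 3)/(28 - 42) ≡ 8/83 mod 97. 83⁻¹ ≡ 90 (mod 97), so λ ≡ 41.
  x = λ² - 42 - 28 = 1681 - 70 ≡ 59; y = λ·(42 - 59) - 3 ≡ 76. → (59, 76)
double: tangent at (59, 76): λ = (3·59² + 51)/(2·76) ≡ 18/55. 55⁻¹ ≡ 30 (mod 97), so λ ≡ 18·30 ≡ 55.
  x = λ² - 59 - 59 = 3025 - 118 ≡ 94; y = λ·(59 - 94) - 76 ≡ 36. → (94, 36)

(94, 36)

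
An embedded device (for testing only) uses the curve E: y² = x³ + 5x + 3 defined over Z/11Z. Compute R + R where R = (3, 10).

tangent at (3, 10): λ = (3·3² + 5)/(2·10) ≡ 10/9. 9⁻¹ ≡ 5 (mod 11) since 9·5 = 45 ≡ 1, so λ ≡ 10·5 ≡ 6.
  x = λ² - 3 - 3 = 36 - 6 ≡ 8; y = λ·(3 - 8) - 10 ≡ 4. → (8, 4)

(8, 4)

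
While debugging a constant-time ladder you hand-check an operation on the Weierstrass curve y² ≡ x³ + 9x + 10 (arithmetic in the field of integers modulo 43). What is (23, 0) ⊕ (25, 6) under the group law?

(4, 14)

(23, 0) + (25, 6). λ = (6 - 0)/(25 - 23) ≡ 6/2 mod 43. 2⁻¹ ≡ 22 (mod 43) since 2·22 = 44 ≡ 1, so λ ≡ 3.
  x = λ² - 23 - 25 = 9 - 48 ≡ 4; y = λ·(23 - 4) - 0 ≡ 14. → (4, 14)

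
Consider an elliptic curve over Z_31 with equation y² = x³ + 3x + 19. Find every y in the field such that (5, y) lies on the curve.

2, 29

x³ + 3x + 19 = 159 ≡ 4 (mod 31).
Square roots of 4 mod 31: 2 and 29 (since 2² = 4 ≡ 4).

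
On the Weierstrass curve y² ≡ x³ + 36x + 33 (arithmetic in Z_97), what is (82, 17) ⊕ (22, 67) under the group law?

(82, 17) + (22, 67). λ = (67 - 17)/(22 - 82) ≡ 50/37 mod 97. 37⁻¹ ≡ 21 (mod 97), so λ ≡ 80.
  x = λ² - 82 - 22 = 6400 - 104 ≡ 88; y = λ·(82 - 88) - 17 ≡ 85. → (88, 85)

(88, 85)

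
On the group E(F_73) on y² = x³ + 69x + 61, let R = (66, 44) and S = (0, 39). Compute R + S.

(9, 30)

(66, 44) + (0, 39). λ = (39 - 44)/(0 - 66) ≡ 68/7 mod 73. 7⁻¹ ≡ 21 (mod 73), so λ ≡ 41.
  x = λ² - 66 - 0 = 1681 - 66 ≡ 9; y = λ·(66 - 9) - 44 ≡ 30. → (9, 30)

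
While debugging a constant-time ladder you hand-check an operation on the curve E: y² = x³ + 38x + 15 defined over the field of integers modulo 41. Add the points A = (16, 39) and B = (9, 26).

(16, 39) + (9, 26). λ = (26 - 39)/(9 - 16) ≡ 28/34 mod 41. 34⁻¹ ≡ 35 (mod 41) since 34·35 = 1190 ≡ 1, so λ ≡ 37.
  x = λ² - 16 - 9 = 1369 - 25 ≡ 32; y = λ·(16 - 32) - 39 ≡ 25. → (32, 25)

(32, 25)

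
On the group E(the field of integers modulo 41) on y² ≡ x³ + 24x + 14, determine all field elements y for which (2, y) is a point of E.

none

x³ + 24x + 14 = 70 ≡ 29 (mod 41).
29 is a non-residue mod 41; no y exists.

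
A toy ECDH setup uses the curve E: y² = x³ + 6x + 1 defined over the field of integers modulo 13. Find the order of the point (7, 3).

8

2P: tangent at (7, 3): λ = (3·7² + 6)/(2·3) ≡ 10/6. 6⁻¹ ≡ 11 (mod 13) since 6·11 = 66 ≡ 1, so λ ≡ 10·11 ≡ 6.
  x = λ² - 7 - 7 = 36 - 14 ≡ 9; y = λ·(7 - 9) - 3 ≡ 11. → (9, 11)
3P: (9, 11) + (7, 3). λ = (3 - 11)/(7 - 9) ≡ 5/11 mod 13. 11⁻¹ ≡ 6 (mod 13), so λ ≡ 4.
  x = λ² - 9 - 7 = 16 - 16 ≡ 0; y = λ·(9 - 0) - 11 ≡ 12. → (0, 12)
4P: (0, 12) + (7, 3). λ = (3 - 12)/(7 - 0) ≡ 4/7 mod 13. 7⁻¹ ≡ 2 (mod 13) since 7·2 = 14 ≡ 1, so λ ≡ 8.
  x = λ² - 0 - 7 = 64 - 7 ≡ 5; y = λ·(0 - 5) - 12 ≡ 0. → (5, 0)
5P: (5, 0) + (7, 3). λ = (3 - 0)/(7 - 5) ≡ 3/2 mod 13. 2⁻¹ ≡ 7 (mod 13) since 2·7 = 14 ≡ 1, so λ ≡ 8.
  x = λ² - 5 - 7 = 64 - 12 ≡ 0; y = λ·(5 - 0) - 0 ≡ 1. → (0, 1)
6P: (0, 1) + (7, 3). λ = (3 - 1)/(7 - 0) ≡ 2/7 mod 13. 7⁻¹ ≡ 2 (mod 13), so λ ≡ 4.
  x = λ² - 0 - 7 = 16 - 7 ≡ 9; y = λ·(0 - 9) - 1 ≡ 2. → (9, 2)
7P: (9, 2) + (7, 3). λ = (3 - 2)/(7 - 9) ≡ 1/11 mod 13. 11⁻¹ ≡ 6 (mod 13), so λ ≡ 6.
  x = λ² - 9 - 7 = 36 - 16 ≡ 7; y = λ·(9 - 7) - 2 ≡ 10. → (7, 10)
8P: (7, 10) + (7, 3): same x and y₁ ≡ -y₂, so the sum is the point at infinity.
8P = the point at infinity, so the order is 8.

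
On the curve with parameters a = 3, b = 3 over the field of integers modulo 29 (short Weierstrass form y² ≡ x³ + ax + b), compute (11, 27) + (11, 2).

O

The two points share x = 11 and their y-coordinates satisfy 27 + 2 ≡ 0 (mod 29), so they are inverses. Their sum is the point at infinity.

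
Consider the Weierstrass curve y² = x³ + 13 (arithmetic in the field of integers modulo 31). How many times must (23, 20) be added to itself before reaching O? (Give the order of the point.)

2P: tangent at (23, 20): λ = (3·23² + 0)/(2·20) ≡ 6/9. 9⁻¹ ≡ 7 (mod 31), so λ ≡ 6·7 ≡ 11.
  x = λ² - 23 - 23 = 121 - 46 ≡ 13; y = λ·(23 - 13) - 20 ≡ 28. → (13, 28)
3P: (13, 28) + (23, 20). λ = (20 - 28)/(23 - 13) ≡ 23/10 mod 31. 10⁻¹ ≡ 28 (mod 31) since 10·28 = 280 ≡ 1, so λ ≡ 24.
  x = λ² - 13 - 23 = 576 - 36 ≡ 13; y = λ·(13 - 13) - 28 ≡ 3. → (13, 3)
4P: (13, 3) + (23, 20). λ = (20 - 3)/(23 - 13) ≡ 17/10 mod 31. 10⁻¹ ≡ 28 (mod 31), so λ ≡ 11.
  x = λ² - 13 - 23 = 121 - 36 ≡ 23; y = λ·(13 - 23) - 3 ≡ 11. → (23, 11)
5P: (23, 11) + (23, 20): same x and y₁ ≡ -y₂, so the sum is O.
5P = O, so the order is 5.

5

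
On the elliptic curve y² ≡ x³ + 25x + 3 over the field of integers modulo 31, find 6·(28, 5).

(12, 4)

Write P = (28, 5).
Repeated addition: build up to 6P.
2P: tangent at (28, 5): λ = (3·28² + 25)/(2·5) ≡ 21/10. 10⁻¹ ≡ 28 (mod 31), so λ ≡ 21·28 ≡ 30.
  x = λ² - 28 - 28 = 900 - 56 ≡ 7; y = λ·(28 - 7) - 5 ≡ 5. → (7, 5)
3P: (7, 5) + (28, 5). λ = (5 - 5)/(28 - 7) ≡ 0/21 mod 31. 21⁻¹ ≡ 3 (mod 31), so λ ≡ 0.
  x = λ² - 7 - 28 = 0 - 35 ≡ 27; y = λ·(7 - 27) - 5 ≡ 26. → (27, 26)
4P: (27, 26) + (28, 5). λ = (5 - 26)/(28 - 27) ≡ 10/1 mod 31. 1⁻¹ ≡ 1 (mod 31), so λ ≡ 10.
  x = λ² - 27 - 28 = 100 - 55 ≡ 14; y = λ·(27 - 14) - 26 ≡ 11. → (14, 11)
5P: (14, 11) + (28, 5). λ = (5 - 11)/(28 - 14) ≡ 25/14 mod 31. 14⁻¹ ≡ 20 (mod 31), so λ ≡ 4.
  x = λ² - 14 - 28 = 16 - 42 ≡ 5; y = λ·(14 - 5) - 11 ≡ 25. → (5, 25)
6P: (5, 25) + (28, 5). λ = (5 - 25)/(28 - 5) ≡ 11/23 mod 31. 23⁻¹ ≡ 27 (mod 31), so λ ≡ 18.
  x = λ² - 5 - 28 = 324 - 33 ≡ 12; y = λ·(5 - 12) - 25 ≡ 4. → (12, 4)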